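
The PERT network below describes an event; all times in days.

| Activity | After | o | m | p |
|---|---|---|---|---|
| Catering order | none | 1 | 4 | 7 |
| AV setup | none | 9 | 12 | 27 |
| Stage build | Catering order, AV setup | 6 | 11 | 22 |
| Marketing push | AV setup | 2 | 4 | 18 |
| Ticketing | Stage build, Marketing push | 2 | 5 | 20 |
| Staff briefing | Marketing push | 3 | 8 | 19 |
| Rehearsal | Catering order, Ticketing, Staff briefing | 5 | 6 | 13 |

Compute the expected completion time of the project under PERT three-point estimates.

te_Catering order = (1 + 4·4 + 7)/6 = 24/6 = 4
te_AV setup = (9 + 4·12 + 27)/6 = 84/6 = 14
te_Stage build = (6 + 4·11 + 22)/6 = 72/6 = 12
te_Marketing push = (2 + 4·4 + 18)/6 = 36/6 = 6
te_Ticketing = (2 + 4·5 + 20)/6 = 42/6 = 7
te_Staff briefing = (3 + 4·8 + 19)/6 = 54/6 = 9
te_Rehearsal = (5 + 4·6 + 13)/6 = 42/6 = 7

Forward pass:
ES_Catering order = 0; EF_Catering order = 4
ES_AV setup = 0; EF_AV setup = 14
ES_Stage build = max(EF_Catering order=4, EF_AV setup=14) = 14; EF_Stage build = 14+12 = 26
ES_Marketing push = 14; EF_Marketing push = 14+6 = 20
ES_Ticketing = max(EF_Stage build=26, EF_Marketing push=20) = 26; EF_Ticketing = 26+7 = 33
ES_Staff briefing = 20; EF_Staff briefing = 20+9 = 29
ES_Rehearsal = max(EF_Catering order=4, EF_Ticketing=33, EF_Staff briefing=29) = 33; EF_Rehearsal = 33+7 = 40
Expected project duration μ = 40 days. Critical path: AV setup → Stage build → Ticketing → Rehearsal.

40 days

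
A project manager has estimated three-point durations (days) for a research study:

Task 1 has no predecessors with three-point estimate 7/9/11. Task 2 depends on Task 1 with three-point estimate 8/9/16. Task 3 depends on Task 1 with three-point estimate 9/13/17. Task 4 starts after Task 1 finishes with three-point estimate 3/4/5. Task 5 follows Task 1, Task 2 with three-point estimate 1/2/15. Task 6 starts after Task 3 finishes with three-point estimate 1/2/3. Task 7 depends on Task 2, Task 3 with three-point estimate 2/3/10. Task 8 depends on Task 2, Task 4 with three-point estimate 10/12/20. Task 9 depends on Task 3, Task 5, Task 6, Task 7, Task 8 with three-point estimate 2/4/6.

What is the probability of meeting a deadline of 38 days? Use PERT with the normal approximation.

0.804

te_Task 1 = (7 + 4·9 + 11)/6 = 54/6 = 9; σ²_Task 1 = ((11−7)/6)² = 0.444
te_Task 2 = (8 + 4·9 + 16)/6 = 60/6 = 10; σ²_Task 2 = ((16−8)/6)² = 1.778
te_Task 3 = (9 + 4·13 + 17)/6 = 78/6 = 13; σ²_Task 3 = ((17−9)/6)² = 1.778
te_Task 4 = (3 + 4·4 + 5)/6 = 24/6 = 4; σ²_Task 4 = ((5−3)/6)² = 0.111
te_Task 5 = (1 + 4·2 + 15)/6 = 24/6 = 4; σ²_Task 5 = ((15−1)/6)² = 5.444
te_Task 6 = (1 + 4·2 + 3)/6 = 12/6 = 2; σ²_Task 6 = ((3−1)/6)² = 0.111
te_Task 7 = (2 + 4·3 + 10)/6 = 24/6 = 4; σ²_Task 7 = ((10−2)/6)² = 1.778
te_Task 8 = (10 + 4·12 + 20)/6 = 78/6 = 13; σ²_Task 8 = ((20−10)/6)² = 2.778
te_Task 9 = (2 + 4·4 + 6)/6 = 24/6 = 4; σ²_Task 9 = ((6−2)/6)² = 0.444

Forward pass:
ES_Task 1 = 0; EF_Task 1 = 9
ES_Task 2 = 9; EF_Task 2 = 9+10 = 19
ES_Task 3 = 9; EF_Task 3 = 9+13 = 22
ES_Task 4 = 9; EF_Task 4 = 9+4 = 13
ES_Task 5 = max(EF_Task 1=9, EF_Task 2=19) = 19; EF_Task 5 = 19+4 = 23
ES_Task 6 = 22; EF_Task 6 = 22+2 = 24
ES_Task 7 = max(EF_Task 2=19, EF_Task 3=22) = 22; EF_Task 7 = 22+4 = 26
ES_Task 8 = max(EF_Task 2=19, EF_Task 4=13) = 19; EF_Task 8 = 19+13 = 32
ES_Task 9 = max(EF_Task 3=22, EF_Task 5=23, EF_Task 6=24, EF_Task 7=26, EF_Task 8=32) = 32; EF_Task 9 = 32+4 = 36
Expected project duration μ = 36 days. Critical path: Task 1 → Task 2 → Task 8 → Task 9.

Variance along critical path = 0.444 + 1.778 + 2.778 + 0.444 = 5.444; σ = √5.444 = 2.333 days.
Z = (38 − 36) / 2.333 = 0.857
P(T ≤ 38) = Φ(0.857) ≈ 0.804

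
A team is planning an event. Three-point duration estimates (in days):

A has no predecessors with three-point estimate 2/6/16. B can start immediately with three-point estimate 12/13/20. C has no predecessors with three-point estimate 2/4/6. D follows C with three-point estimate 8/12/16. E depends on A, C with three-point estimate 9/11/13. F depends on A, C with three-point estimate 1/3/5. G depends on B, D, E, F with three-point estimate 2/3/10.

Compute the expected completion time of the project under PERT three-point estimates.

te_A = (2 + 4·6 + 16)/6 = 42/6 = 7
te_B = (12 + 4·13 + 20)/6 = 84/6 = 14
te_C = (2 + 4·4 + 6)/6 = 24/6 = 4
te_D = (8 + 4·12 + 16)/6 = 72/6 = 12
te_E = (9 + 4·11 + 13)/6 = 66/6 = 11
te_F = (1 + 4·3 + 5)/6 = 18/6 = 3
te_G = (2 + 4·3 + 10)/6 = 24/6 = 4

Forward pass:
ES_A = 0; EF_A = 7
ES_B = 0; EF_B = 14
ES_C = 0; EF_C = 4
ES_D = 4; EF_D = 4+12 = 16
ES_E = max(EF_A=7, EF_C=4) = 7; EF_E = 7+11 = 18
ES_F = max(EF_A=7, EF_C=4) = 7; EF_F = 7+3 = 10
ES_G = max(EF_B=14, EF_D=16, EF_E=18, EF_F=10) = 18; EF_G = 18+4 = 22
Expected project duration μ = 22 days. Critical path: A → E → G.

22 days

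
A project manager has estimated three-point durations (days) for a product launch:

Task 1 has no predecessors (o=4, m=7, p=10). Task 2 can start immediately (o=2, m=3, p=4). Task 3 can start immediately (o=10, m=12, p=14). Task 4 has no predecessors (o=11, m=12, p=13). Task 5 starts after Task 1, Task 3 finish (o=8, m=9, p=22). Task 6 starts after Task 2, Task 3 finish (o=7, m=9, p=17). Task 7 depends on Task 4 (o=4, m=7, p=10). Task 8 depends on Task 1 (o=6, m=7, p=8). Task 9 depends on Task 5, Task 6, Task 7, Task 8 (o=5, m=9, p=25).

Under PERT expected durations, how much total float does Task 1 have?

te_Task 1 = (4 + 4·7 + 10)/6 = 42/6 = 7
te_Task 2 = (2 + 4·3 + 4)/6 = 18/6 = 3
te_Task 3 = (10 + 4·12 + 14)/6 = 72/6 = 12
te_Task 4 = (11 + 4·12 + 13)/6 = 72/6 = 12
te_Task 5 = (8 + 4·9 + 22)/6 = 66/6 = 11
te_Task 6 = (7 + 4·9 + 17)/6 = 60/6 = 10
te_Task 7 = (4 + 4·7 + 10)/6 = 42/6 = 7
te_Task 8 = (6 + 4·7 + 8)/6 = 42/6 = 7
te_Task 9 = (5 + 4·9 + 25)/6 = 66/6 = 11

Forward pass:
ES_Task 1 = 0; EF_Task 1 = 7
ES_Task 2 = 0; EF_Task 2 = 3
ES_Task 3 = 0; EF_Task 3 = 12
ES_Task 4 = 0; EF_Task 4 = 12
ES_Task 5 = max(EF_Task 1=7, EF_Task 3=12) = 12; EF_Task 5 = 12+11 = 23
ES_Task 6 = max(EF_Task 2=3, EF_Task 3=12) = 12; EF_Task 6 = 12+10 = 22
ES_Task 7 = 12; EF_Task 7 = 12+7 = 19
ES_Task 8 = 7; EF_Task 8 = 7+7 = 14
ES_Task 9 = max(EF_Task 5=23, EF_Task 6=22, EF_Task 7=19, EF_Task 8=14) = 23; EF_Task 9 = 23+11 = 34
Expected project duration μ = 34 days. Critical path: Task 3 → Task 5 → Task 9.

Backward pass:
LF_Task 9 = 34; LS_Task 9 = 34−11 = 23
LF_Task 8 = LS_Task 9 = 23; LS_Task 8 = 23−7 = 16
LF_Task 7 = LS_Task 9 = 23; LS_Task 7 = 23−7 = 16
LF_Task 6 = LS_Task 9 = 23; LS_Task 6 = 23−10 = 13
LF_Task 5 = LS_Task 9 = 23; LS_Task 5 = 23−11 = 12
LF_Task 4 = LS_Task 7 = 16; LS_Task 4 = 16−12 = 4
LF_Task 3 = min(LS_Task 5=12, LS_Task 6=13) = 12; LS_Task 3 = 12−12 = 0
LF_Task 2 = LS_Task 6 = 13; LS_Task 2 = 13−3 = 10
LF_Task 1 = min(LS_Task 5=12, LS_Task 8=16) = 12; LS_Task 1 = 12−7 = 5
Slack_Task 1 = LS_Task 1 − ES_Task 1 = 5 − 0 = 5

5 days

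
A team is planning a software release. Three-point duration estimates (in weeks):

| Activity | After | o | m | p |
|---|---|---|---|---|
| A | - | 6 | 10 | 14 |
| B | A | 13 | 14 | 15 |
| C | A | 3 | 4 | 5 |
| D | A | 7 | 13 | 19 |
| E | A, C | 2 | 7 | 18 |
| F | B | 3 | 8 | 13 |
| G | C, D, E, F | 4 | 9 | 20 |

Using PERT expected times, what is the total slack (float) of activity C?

10 weeks

te_A = (6 + 4·10 + 14)/6 = 60/6 = 10
te_B = (13 + 4·14 + 15)/6 = 84/6 = 14
te_C = (3 + 4·4 + 5)/6 = 24/6 = 4
te_D = (7 + 4·13 + 19)/6 = 78/6 = 13
te_E = (2 + 4·7 + 18)/6 = 48/6 = 8
te_F = (3 + 4·8 + 13)/6 = 48/6 = 8
te_G = (4 + 4·9 + 20)/6 = 60/6 = 10

Forward pass:
ES_A = 0; EF_A = 10
ES_B = 10; EF_B = 10+14 = 24
ES_C = 10; EF_C = 10+4 = 14
ES_D = 10; EF_D = 10+13 = 23
ES_E = max(EF_A=10, EF_C=14) = 14; EF_E = 14+8 = 22
ES_F = 24; EF_F = 24+8 = 32
ES_G = max(EF_C=14, EF_D=23, EF_E=22, EF_F=32) = 32; EF_G = 32+10 = 42
Expected project duration μ = 42 weeks. Critical path: A → B → F → G.

Backward pass:
LF_G = 42; LS_G = 42−10 = 32
LF_F = LS_G = 32; LS_F = 32−8 = 24
LF_E = LS_G = 32; LS_E = 32−8 = 24
LF_D = LS_G = 32; LS_D = 32−13 = 19
LF_C = min(LS_E=24, LS_G=32) = 24; LS_C = 24−4 = 20
LF_B = LS_F = 24; LS_B = 24−14 = 10
LF_A = min(LS_B=10, LS_C=20, LS_D=19, LS_E=24) = 10; LS_A = 10−10 = 0
Slack_C = LS_C − ES_C = 20 − 10 = 10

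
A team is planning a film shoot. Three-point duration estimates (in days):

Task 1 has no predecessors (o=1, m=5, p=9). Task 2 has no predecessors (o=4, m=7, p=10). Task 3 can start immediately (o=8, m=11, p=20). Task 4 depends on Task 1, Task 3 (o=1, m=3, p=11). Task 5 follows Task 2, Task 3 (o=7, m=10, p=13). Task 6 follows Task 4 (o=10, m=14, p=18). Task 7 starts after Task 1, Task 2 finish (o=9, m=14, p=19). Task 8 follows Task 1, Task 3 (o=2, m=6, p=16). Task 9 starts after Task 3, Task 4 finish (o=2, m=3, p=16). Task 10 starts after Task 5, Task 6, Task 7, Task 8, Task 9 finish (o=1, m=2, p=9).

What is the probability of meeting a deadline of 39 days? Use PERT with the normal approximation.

0.969

te_Task 1 = (1 + 4·5 + 9)/6 = 30/6 = 5; σ²_Task 1 = ((9−1)/6)² = 1.778
te_Task 2 = (4 + 4·7 + 10)/6 = 42/6 = 7; σ²_Task 2 = ((10−4)/6)² = 1.000
te_Task 3 = (8 + 4·11 + 20)/6 = 72/6 = 12; σ²_Task 3 = ((20−8)/6)² = 4.000
te_Task 4 = (1 + 4·3 + 11)/6 = 24/6 = 4; σ²_Task 4 = ((11−1)/6)² = 2.778
te_Task 5 = (7 + 4·10 + 13)/6 = 60/6 = 10; σ²_Task 5 = ((13−7)/6)² = 1.000
te_Task 6 = (10 + 4·14 + 18)/6 = 84/6 = 14; σ²_Task 6 = ((18−10)/6)² = 1.778
te_Task 7 = (9 + 4·14 + 19)/6 = 84/6 = 14; σ²_Task 7 = ((19−9)/6)² = 2.778
te_Task 8 = (2 + 4·6 + 16)/6 = 42/6 = 7; σ²_Task 8 = ((16−2)/6)² = 5.444
te_Task 9 = (2 + 4·3 + 16)/6 = 30/6 = 5; σ²_Task 9 = ((16−2)/6)² = 5.444
te_Task 10 = (1 + 4·2 + 9)/6 = 18/6 = 3; σ²_Task 10 = ((9−1)/6)² = 1.778

Forward pass:
ES_Task 1 = 0; EF_Task 1 = 5
ES_Task 2 = 0; EF_Task 2 = 7
ES_Task 3 = 0; EF_Task 3 = 12
ES_Task 4 = max(EF_Task 1=5, EF_Task 3=12) = 12; EF_Task 4 = 12+4 = 16
ES_Task 5 = max(EF_Task 2=7, EF_Task 3=12) = 12; EF_Task 5 = 12+10 = 22
ES_Task 6 = 16; EF_Task 6 = 16+14 = 30
ES_Task 7 = max(EF_Task 1=5, EF_Task 2=7) = 7; EF_Task 7 = 7+14 = 21
ES_Task 8 = max(EF_Task 1=5, EF_Task 3=12) = 12; EF_Task 8 = 12+7 = 19
ES_Task 9 = max(EF_Task 3=12, EF_Task 4=16) = 16; EF_Task 9 = 16+5 = 21
ES_Task 10 = max(EF_Task 5=22, EF_Task 6=30, EF_Task 7=21, EF_Task 8=19, EF_Task 9=21) = 30; EF_Task 10 = 30+3 = 33
Expected project duration μ = 33 days. Critical path: Task 3 → Task 4 → Task 6 → Task 10.

Variance along critical path = 4.000 + 2.778 + 1.778 + 1.778 = 10.333; σ = √10.333 = 3.215 days.
Z = (39 − 33) / 3.215 = 1.867
P(T ≤ 39) = Φ(1.867) ≈ 0.969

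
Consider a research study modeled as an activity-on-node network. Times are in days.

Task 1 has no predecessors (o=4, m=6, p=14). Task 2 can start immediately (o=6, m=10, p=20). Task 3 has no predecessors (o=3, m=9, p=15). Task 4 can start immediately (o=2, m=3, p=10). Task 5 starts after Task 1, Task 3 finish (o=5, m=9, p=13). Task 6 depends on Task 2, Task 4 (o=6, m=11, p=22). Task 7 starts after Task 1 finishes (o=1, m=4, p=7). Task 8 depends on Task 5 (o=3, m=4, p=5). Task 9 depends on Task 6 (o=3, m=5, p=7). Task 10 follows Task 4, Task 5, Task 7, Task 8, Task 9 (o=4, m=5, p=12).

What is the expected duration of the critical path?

34 days

te_Task 1 = (4 + 4·6 + 14)/6 = 42/6 = 7
te_Task 2 = (6 + 4·10 + 20)/6 = 66/6 = 11
te_Task 3 = (3 + 4·9 + 15)/6 = 54/6 = 9
te_Task 4 = (2 + 4·3 + 10)/6 = 24/6 = 4
te_Task 5 = (5 + 4·9 + 13)/6 = 54/6 = 9
te_Task 6 = (6 + 4·11 + 22)/6 = 72/6 = 12
te_Task 7 = (1 + 4·4 + 7)/6 = 24/6 = 4
te_Task 8 = (3 + 4·4 + 5)/6 = 24/6 = 4
te_Task 9 = (3 + 4·5 + 7)/6 = 30/6 = 5
te_Task 10 = (4 + 4·5 + 12)/6 = 36/6 = 6

Forward pass:
ES_Task 1 = 0; EF_Task 1 = 7
ES_Task 2 = 0; EF_Task 2 = 11
ES_Task 3 = 0; EF_Task 3 = 9
ES_Task 4 = 0; EF_Task 4 = 4
ES_Task 5 = max(EF_Task 1=7, EF_Task 3=9) = 9; EF_Task 5 = 9+9 = 18
ES_Task 6 = max(EF_Task 2=11, EF_Task 4=4) = 11; EF_Task 6 = 11+12 = 23
ES_Task 7 = 7; EF_Task 7 = 7+4 = 11
ES_Task 8 = 18; EF_Task 8 = 18+4 = 22
ES_Task 9 = 23; EF_Task 9 = 23+5 = 28
ES_Task 10 = max(EF_Task 4=4, EF_Task 5=18, EF_Task 7=11, EF_Task 8=22, EF_Task 9=28) = 28; EF_Task 10 = 28+6 = 34
Expected project duration μ = 34 days. Critical path: Task 2 → Task 6 → Task 9 → Task 10.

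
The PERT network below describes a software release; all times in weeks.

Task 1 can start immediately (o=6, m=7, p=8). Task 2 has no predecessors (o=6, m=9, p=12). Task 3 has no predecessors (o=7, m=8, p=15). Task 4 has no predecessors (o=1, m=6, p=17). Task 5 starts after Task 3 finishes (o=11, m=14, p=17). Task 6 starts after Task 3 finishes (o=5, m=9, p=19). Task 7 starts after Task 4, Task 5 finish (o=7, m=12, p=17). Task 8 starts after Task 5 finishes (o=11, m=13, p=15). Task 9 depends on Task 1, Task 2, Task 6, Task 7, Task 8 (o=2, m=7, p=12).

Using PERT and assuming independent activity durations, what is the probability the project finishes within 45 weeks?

0.793

te_Task 1 = (6 + 4·7 + 8)/6 = 42/6 = 7; σ²_Task 1 = ((8−6)/6)² = 0.111
te_Task 2 = (6 + 4·9 + 12)/6 = 54/6 = 9; σ²_Task 2 = ((12−6)/6)² = 1.000
te_Task 3 = (7 + 4·8 + 15)/6 = 54/6 = 9; σ²_Task 3 = ((15−7)/6)² = 1.778
te_Task 4 = (1 + 4·6 + 17)/6 = 42/6 = 7; σ²_Task 4 = ((17−1)/6)² = 7.111
te_Task 5 = (11 + 4·14 + 17)/6 = 84/6 = 14; σ²_Task 5 = ((17−11)/6)² = 1.000
te_Task 6 = (5 + 4·9 + 19)/6 = 60/6 = 10; σ²_Task 6 = ((19−5)/6)² = 5.444
te_Task 7 = (7 + 4·12 + 17)/6 = 72/6 = 12; σ²_Task 7 = ((17−7)/6)² = 2.778
te_Task 8 = (11 + 4·13 + 15)/6 = 78/6 = 13; σ²_Task 8 = ((15−11)/6)² = 0.444
te_Task 9 = (2 + 4·7 + 12)/6 = 42/6 = 7; σ²_Task 9 = ((12−2)/6)² = 2.778

Forward pass:
ES_Task 1 = 0; EF_Task 1 = 7
ES_Task 2 = 0; EF_Task 2 = 9
ES_Task 3 = 0; EF_Task 3 = 9
ES_Task 4 = 0; EF_Task 4 = 7
ES_Task 5 = 9; EF_Task 5 = 9+14 = 23
ES_Task 6 = 9; EF_Task 6 = 9+10 = 19
ES_Task 7 = max(EF_Task 4=7, EF_Task 5=23) = 23; EF_Task 7 = 23+12 = 35
ES_Task 8 = 23; EF_Task 8 = 23+13 = 36
ES_Task 9 = max(EF_Task 1=7, EF_Task 2=9, EF_Task 6=19, EF_Task 7=35, EF_Task 8=36) = 36; EF_Task 9 = 36+7 = 43
Expected project duration μ = 43 weeks. Critical path: Task 3 → Task 5 → Task 8 → Task 9.

Variance along critical path = 1.778 + 1.000 + 0.444 + 2.778 = 6.000; σ = √6.000 = 2.449 weeks.
Z = (45 − 43) / 2.449 = 0.816
P(T ≤ 45) = Φ(0.816) ≈ 0.793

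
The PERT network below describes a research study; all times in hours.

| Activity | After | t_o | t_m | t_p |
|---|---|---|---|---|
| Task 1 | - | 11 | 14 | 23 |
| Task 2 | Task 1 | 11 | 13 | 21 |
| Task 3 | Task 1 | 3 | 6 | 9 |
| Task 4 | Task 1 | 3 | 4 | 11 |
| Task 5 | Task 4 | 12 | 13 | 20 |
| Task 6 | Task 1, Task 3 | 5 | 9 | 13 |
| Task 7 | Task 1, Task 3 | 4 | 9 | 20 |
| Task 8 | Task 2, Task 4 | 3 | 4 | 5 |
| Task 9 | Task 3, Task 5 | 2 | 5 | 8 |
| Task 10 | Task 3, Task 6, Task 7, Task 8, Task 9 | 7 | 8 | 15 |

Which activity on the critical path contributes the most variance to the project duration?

Task 1

te_Task 1 = (11 + 4·14 + 23)/6 = 90/6 = 15; σ²_Task 1 = ((23−11)/6)² = 4.000
te_Task 2 = (11 + 4·13 + 21)/6 = 84/6 = 14; σ²_Task 2 = ((21−11)/6)² = 2.778
te_Task 3 = (3 + 4·6 + 9)/6 = 36/6 = 6; σ²_Task 3 = ((9−3)/6)² = 1.000
te_Task 4 = (3 + 4·4 + 11)/6 = 30/6 = 5; σ²_Task 4 = ((11−3)/6)² = 1.778
te_Task 5 = (12 + 4·13 + 20)/6 = 84/6 = 14; σ²_Task 5 = ((20−12)/6)² = 1.778
te_Task 6 = (5 + 4·9 + 13)/6 = 54/6 = 9; σ²_Task 6 = ((13−5)/6)² = 1.778
te_Task 7 = (4 + 4·9 + 20)/6 = 60/6 = 10; σ²_Task 7 = ((20−4)/6)² = 7.111
te_Task 8 = (3 + 4·4 + 5)/6 = 24/6 = 4; σ²_Task 8 = ((5−3)/6)² = 0.111
te_Task 9 = (2 + 4·5 + 8)/6 = 30/6 = 5; σ²_Task 9 = ((8−2)/6)² = 1.000
te_Task 10 = (7 + 4·8 + 15)/6 = 54/6 = 9; σ²_Task 10 = ((15−7)/6)² = 1.778

Forward pass:
ES_Task 1 = 0; EF_Task 1 = 15
ES_Task 2 = 15; EF_Task 2 = 15+14 = 29
ES_Task 3 = 15; EF_Task 3 = 15+6 = 21
ES_Task 4 = 15; EF_Task 4 = 15+5 = 20
ES_Task 5 = 20; EF_Task 5 = 20+14 = 34
ES_Task 6 = max(EF_Task 1=15, EF_Task 3=21) = 21; EF_Task 6 = 21+9 = 30
ES_Task 7 = max(EF_Task 1=15, EF_Task 3=21) = 21; EF_Task 7 = 21+10 = 31
ES_Task 8 = max(EF_Task 2=29, EF_Task 4=20) = 29; EF_Task 8 = 29+4 = 33
ES_Task 9 = max(EF_Task 3=21, EF_Task 5=34) = 34; EF_Task 9 = 34+5 = 39
ES_Task 10 = max(EF_Task 3=21, EF_Task 6=30, EF_Task 7=31, EF_Task 8=33, EF_Task 9=39) = 39; EF_Task 10 = 39+9 = 48
Expected project duration μ = 48 hours. Critical path: Task 1 → Task 4 → Task 5 → Task 9 → Task 10.

Variances on critical path: σ²_Task 1=4.000, σ²_Task 4=1.778, σ²_Task 5=1.778, σ²_Task 9=1.000, σ²_Task 10=1.778.
Largest is σ²_Task 1 = 4.000.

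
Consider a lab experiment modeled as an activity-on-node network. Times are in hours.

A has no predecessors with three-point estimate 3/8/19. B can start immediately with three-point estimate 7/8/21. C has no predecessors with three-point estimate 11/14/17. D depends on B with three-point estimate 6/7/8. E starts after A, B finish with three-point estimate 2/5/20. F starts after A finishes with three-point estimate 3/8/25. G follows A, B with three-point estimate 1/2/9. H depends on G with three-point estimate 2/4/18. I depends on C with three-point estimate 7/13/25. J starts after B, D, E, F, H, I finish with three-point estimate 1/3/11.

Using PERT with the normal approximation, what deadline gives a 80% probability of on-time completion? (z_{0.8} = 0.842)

35.0 hours

te_A = (3 + 4·8 + 19)/6 = 54/6 = 9; σ²_A = ((19−3)/6)² = 7.111
te_B = (7 + 4·8 + 21)/6 = 60/6 = 10; σ²_B = ((21−7)/6)² = 5.444
te_C = (11 + 4·14 + 17)/6 = 84/6 = 14; σ²_C = ((17−11)/6)² = 1.000
te_D = (6 + 4·7 + 8)/6 = 42/6 = 7; σ²_D = ((8−6)/6)² = 0.111
te_E = (2 + 4·5 + 20)/6 = 42/6 = 7; σ²_E = ((20−2)/6)² = 9.000
te_F = (3 + 4·8 + 25)/6 = 60/6 = 10; σ²_F = ((25−3)/6)² = 13.444
te_G = (1 + 4·2 + 9)/6 = 18/6 = 3; σ²_G = ((9−1)/6)² = 1.778
te_H = (2 + 4·4 + 18)/6 = 36/6 = 6; σ²_H = ((18−2)/6)² = 7.111
te_I = (7 + 4·13 + 25)/6 = 84/6 = 14; σ²_I = ((25−7)/6)² = 9.000
te_J = (1 + 4·3 + 11)/6 = 24/6 = 4; σ²_J = ((11−1)/6)² = 2.778

Forward pass:
ES_A = 0; EF_A = 9
ES_B = 0; EF_B = 10
ES_C = 0; EF_C = 14
ES_D = 10; EF_D = 10+7 = 17
ES_E = max(EF_A=9, EF_B=10) = 10; EF_E = 10+7 = 17
ES_F = 9; EF_F = 9+10 = 19
ES_G = max(EF_A=9, EF_B=10) = 10; EF_G = 10+3 = 13
ES_H = 13; EF_H = 13+6 = 19
ES_I = 14; EF_I = 14+14 = 28
ES_J = max(EF_B=10, EF_D=17, EF_E=17, EF_F=19, EF_H=19, EF_I=28) = 28; EF_J = 28+4 = 32
Expected project duration μ = 32 hours. Critical path: C → I → J.

Variance along critical path = 1.000 + 9.000 + 2.778 = 12.778; σ = 3.575 hours.
D = μ + z·σ = 32 + 0.842·3.575 = 35.0 hours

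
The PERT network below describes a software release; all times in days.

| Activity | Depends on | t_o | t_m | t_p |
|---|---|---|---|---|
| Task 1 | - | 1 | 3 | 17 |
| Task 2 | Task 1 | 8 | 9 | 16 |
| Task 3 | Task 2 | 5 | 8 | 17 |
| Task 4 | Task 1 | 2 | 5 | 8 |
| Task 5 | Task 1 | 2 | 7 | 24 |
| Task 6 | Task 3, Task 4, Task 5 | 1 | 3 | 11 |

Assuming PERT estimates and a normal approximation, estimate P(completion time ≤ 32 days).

te_Task 1 = (1 + 4·3 + 17)/6 = 30/6 = 5; σ²_Task 1 = ((17−1)/6)² = 7.111
te_Task 2 = (8 + 4·9 + 16)/6 = 60/6 = 10; σ²_Task 2 = ((16−8)/6)² = 1.778
te_Task 3 = (5 + 4·8 + 17)/6 = 54/6 = 9; σ²_Task 3 = ((17−5)/6)² = 4.000
te_Task 4 = (2 + 4·5 + 8)/6 = 30/6 = 5; σ²_Task 4 = ((8−2)/6)² = 1.000
te_Task 5 = (2 + 4·7 + 24)/6 = 54/6 = 9; σ²_Task 5 = ((24−2)/6)² = 13.444
te_Task 6 = (1 + 4·3 + 11)/6 = 24/6 = 4; σ²_Task 6 = ((11−1)/6)² = 2.778

Forward pass:
ES_Task 1 = 0; EF_Task 1 = 5
ES_Task 2 = 5; EF_Task 2 = 5+10 = 15
ES_Task 3 = 15; EF_Task 3 = 15+9 = 24
ES_Task 4 = 5; EF_Task 4 = 5+5 = 10
ES_Task 5 = 5; EF_Task 5 = 5+9 = 14
ES_Task 6 = max(EF_Task 3=24, EF_Task 4=10, EF_Task 5=14) = 24; EF_Task 6 = 24+4 = 28
Expected project duration μ = 28 days. Critical path: Task 1 → Task 2 → Task 3 → Task 6.

Variance along critical path = 7.111 + 1.778 + 4.000 + 2.778 = 15.667; σ = √15.667 = 3.958 days.
Z = (32 − 28) / 3.958 = 1.011
P(T ≤ 32) = Φ(1.011) ≈ 0.844

0.844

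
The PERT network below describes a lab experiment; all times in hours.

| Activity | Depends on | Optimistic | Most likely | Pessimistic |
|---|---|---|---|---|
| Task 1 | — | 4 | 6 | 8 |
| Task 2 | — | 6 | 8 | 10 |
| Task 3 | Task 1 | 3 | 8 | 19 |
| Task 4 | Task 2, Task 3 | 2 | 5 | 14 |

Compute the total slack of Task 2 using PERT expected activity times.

7 hours

te_Task 1 = (4 + 4·6 + 8)/6 = 36/6 = 6
te_Task 2 = (6 + 4·8 + 10)/6 = 48/6 = 8
te_Task 3 = (3 + 4·8 + 19)/6 = 54/6 = 9
te_Task 4 = (2 + 4·5 + 14)/6 = 36/6 = 6

Forward pass:
ES_Task 1 = 0; EF_Task 1 = 6
ES_Task 2 = 0; EF_Task 2 = 8
ES_Task 3 = 6; EF_Task 3 = 6+9 = 15
ES_Task 4 = max(EF_Task 2=8, EF_Task 3=15) = 15; EF_Task 4 = 15+6 = 21
Expected project duration μ = 21 hours. Critical path: Task 1 → Task 3 → Task 4.

Backward pass:
LF_Task 4 = 21; LS_Task 4 = 21−6 = 15
LF_Task 3 = LS_Task 4 = 15; LS_Task 3 = 15−9 = 6
LF_Task 2 = LS_Task 4 = 15; LS_Task 2 = 15−8 = 7
LF_Task 1 = LS_Task 3 = 6; LS_Task 1 = 6−6 = 0
Slack_Task 2 = LS_Task 2 − ES_Task 2 = 7 − 0 = 7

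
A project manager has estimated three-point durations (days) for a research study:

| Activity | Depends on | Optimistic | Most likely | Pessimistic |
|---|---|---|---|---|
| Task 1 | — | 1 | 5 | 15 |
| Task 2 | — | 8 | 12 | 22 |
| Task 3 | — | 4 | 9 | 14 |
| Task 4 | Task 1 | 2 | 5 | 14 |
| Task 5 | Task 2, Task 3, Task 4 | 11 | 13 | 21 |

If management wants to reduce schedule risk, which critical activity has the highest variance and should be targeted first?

Task 2

te_Task 1 = (1 + 4·5 + 15)/6 = 36/6 = 6; σ²_Task 1 = ((15−1)/6)² = 5.444
te_Task 2 = (8 + 4·12 + 22)/6 = 78/6 = 13; σ²_Task 2 = ((22−8)/6)² = 5.444
te_Task 3 = (4 + 4·9 + 14)/6 = 54/6 = 9; σ²_Task 3 = ((14−4)/6)² = 2.778
te_Task 4 = (2 + 4·5 + 14)/6 = 36/6 = 6; σ²_Task 4 = ((14−2)/6)² = 4.000
te_Task 5 = (11 + 4·13 + 21)/6 = 84/6 = 14; σ²_Task 5 = ((21−11)/6)² = 2.778

Forward pass:
ES_Task 1 = 0; EF_Task 1 = 6
ES_Task 2 = 0; EF_Task 2 = 13
ES_Task 3 = 0; EF_Task 3 = 9
ES_Task 4 = 6; EF_Task 4 = 6+6 = 12
ES_Task 5 = max(EF_Task 2=13, EF_Task 3=9, EF_Task 4=12) = 13; EF_Task 5 = 13+14 = 27
Expected project duration μ = 27 days. Critical path: Task 2 → Task 5.

Variances on critical path: σ²_Task 2=5.444, σ²_Task 5=2.778.
Largest is σ²_Task 2 = 5.444.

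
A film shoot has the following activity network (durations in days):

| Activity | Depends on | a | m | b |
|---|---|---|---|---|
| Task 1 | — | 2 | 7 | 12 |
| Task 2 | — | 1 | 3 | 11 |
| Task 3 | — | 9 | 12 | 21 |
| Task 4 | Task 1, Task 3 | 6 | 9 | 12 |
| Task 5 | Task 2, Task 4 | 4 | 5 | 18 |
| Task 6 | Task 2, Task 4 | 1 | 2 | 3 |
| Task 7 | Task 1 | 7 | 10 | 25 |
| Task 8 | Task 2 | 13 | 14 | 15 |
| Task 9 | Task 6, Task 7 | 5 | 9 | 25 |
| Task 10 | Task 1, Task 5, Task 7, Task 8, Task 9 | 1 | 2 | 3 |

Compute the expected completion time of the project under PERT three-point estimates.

te_Task 1 = (2 + 4·7 + 12)/6 = 42/6 = 7
te_Task 2 = (1 + 4·3 + 11)/6 = 24/6 = 4
te_Task 3 = (9 + 4·12 + 21)/6 = 78/6 = 13
te_Task 4 = (6 + 4·9 + 12)/6 = 54/6 = 9
te_Task 5 = (4 + 4·5 + 18)/6 = 42/6 = 7
te_Task 6 = (1 + 4·2 + 3)/6 = 12/6 = 2
te_Task 7 = (7 + 4·10 + 25)/6 = 72/6 = 12
te_Task 8 = (13 + 4·14 + 15)/6 = 84/6 = 14
te_Task 9 = (5 + 4·9 + 25)/6 = 66/6 = 11
te_Task 10 = (1 + 4·2 + 3)/6 = 12/6 = 2

Forward pass:
ES_Task 1 = 0; EF_Task 1 = 7
ES_Task 2 = 0; EF_Task 2 = 4
ES_Task 3 = 0; EF_Task 3 = 13
ES_Task 4 = max(EF_Task 1=7, EF_Task 3=13) = 13; EF_Task 4 = 13+9 = 22
ES_Task 5 = max(EF_Task 2=4, EF_Task 4=22) = 22; EF_Task 5 = 22+7 = 29
ES_Task 6 = max(EF_Task 2=4, EF_Task 4=22) = 22; EF_Task 6 = 22+2 = 24
ES_Task 7 = 7; EF_Task 7 = 7+12 = 19
ES_Task 8 = 4; EF_Task 8 = 4+14 = 18
ES_Task 9 = max(EF_Task 6=24, EF_Task 7=19) = 24; EF_Task 9 = 24+11 = 35
ES_Task 10 = max(EF_Task 1=7, EF_Task 5=29, EF_Task 7=19, EF_Task 8=18, EF_Task 9=35) = 35; EF_Task 10 = 35+2 = 37
Expected project duration μ = 37 days. Critical path: Task 3 → Task 4 → Task 6 → Task 9 → Task 10.

37 days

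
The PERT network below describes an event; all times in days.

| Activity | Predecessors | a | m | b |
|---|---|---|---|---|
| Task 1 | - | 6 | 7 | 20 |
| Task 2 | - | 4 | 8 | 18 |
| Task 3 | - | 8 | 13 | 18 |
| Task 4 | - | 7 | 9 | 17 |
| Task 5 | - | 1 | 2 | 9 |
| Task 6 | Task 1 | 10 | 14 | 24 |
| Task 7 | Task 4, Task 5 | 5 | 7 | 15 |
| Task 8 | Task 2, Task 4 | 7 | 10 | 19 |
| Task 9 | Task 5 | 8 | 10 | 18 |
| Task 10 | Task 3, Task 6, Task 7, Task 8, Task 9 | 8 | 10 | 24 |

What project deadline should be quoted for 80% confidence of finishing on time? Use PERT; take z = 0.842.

39.6 days

te_Task 1 = (6 + 4·7 + 20)/6 = 54/6 = 9; σ²_Task 1 = ((20−6)/6)² = 5.444
te_Task 2 = (4 + 4·8 + 18)/6 = 54/6 = 9; σ²_Task 2 = ((18−4)/6)² = 5.444
te_Task 3 = (8 + 4·13 + 18)/6 = 78/6 = 13; σ²_Task 3 = ((18−8)/6)² = 2.778
te_Task 4 = (7 + 4·9 + 17)/6 = 60/6 = 10; σ²_Task 4 = ((17−7)/6)² = 2.778
te_Task 5 = (1 + 4·2 + 9)/6 = 18/6 = 3; σ²_Task 5 = ((9−1)/6)² = 1.778
te_Task 6 = (10 + 4·14 + 24)/6 = 90/6 = 15; σ²_Task 6 = ((24−10)/6)² = 5.444
te_Task 7 = (5 + 4·7 + 15)/6 = 48/6 = 8; σ²_Task 7 = ((15−5)/6)² = 2.778
te_Task 8 = (7 + 4·10 + 19)/6 = 66/6 = 11; σ²_Task 8 = ((19−7)/6)² = 4.000
te_Task 9 = (8 + 4·10 + 18)/6 = 66/6 = 11; σ²_Task 9 = ((18−8)/6)² = 2.778
te_Task 10 = (8 + 4·10 + 24)/6 = 72/6 = 12; σ²_Task 10 = ((24−8)/6)² = 7.111

Forward pass:
ES_Task 1 = 0; EF_Task 1 = 9
ES_Task 2 = 0; EF_Task 2 = 9
ES_Task 3 = 0; EF_Task 3 = 13
ES_Task 4 = 0; EF_Task 4 = 10
ES_Task 5 = 0; EF_Task 5 = 3
ES_Task 6 = 9; EF_Task 6 = 9+15 = 24
ES_Task 7 = max(EF_Task 4=10, EF_Task 5=3) = 10; EF_Task 7 = 10+8 = 18
ES_Task 8 = max(EF_Task 2=9, EF_Task 4=10) = 10; EF_Task 8 = 10+11 = 21
ES_Task 9 = 3; EF_Task 9 = 3+11 = 14
ES_Task 10 = max(EF_Task 3=13, EF_Task 6=24, EF_Task 7=18, EF_Task 8=21, EF_Task 9=14) = 24; EF_Task 10 = 24+12 = 36
Expected project duration μ = 36 days. Critical path: Task 1 → Task 6 → Task 10.

Variance along critical path = 5.444 + 5.444 + 7.111 = 18.000; σ = 4.243 days.
D = μ + z·σ = 36 + 0.842·4.243 = 39.6 days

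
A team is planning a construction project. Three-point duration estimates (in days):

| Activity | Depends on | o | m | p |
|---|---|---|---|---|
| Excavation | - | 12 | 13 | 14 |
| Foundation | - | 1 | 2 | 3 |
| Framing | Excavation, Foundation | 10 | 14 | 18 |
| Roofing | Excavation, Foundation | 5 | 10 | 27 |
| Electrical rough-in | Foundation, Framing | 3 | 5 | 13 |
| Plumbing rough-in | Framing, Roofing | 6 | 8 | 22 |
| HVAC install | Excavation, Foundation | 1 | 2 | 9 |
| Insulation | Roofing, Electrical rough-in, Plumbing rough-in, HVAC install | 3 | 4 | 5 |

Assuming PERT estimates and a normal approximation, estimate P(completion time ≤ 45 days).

te_Excavation = (12 + 4·13 + 14)/6 = 78/6 = 13; σ²_Excavation = ((14−12)/6)² = 0.111
te_Foundation = (1 + 4·2 + 3)/6 = 12/6 = 2; σ²_Foundation = ((3−1)/6)² = 0.111
te_Framing = (10 + 4·14 + 18)/6 = 84/6 = 14; σ²_Framing = ((18−10)/6)² = 1.778
te_Roofing = (5 + 4·10 + 27)/6 = 72/6 = 12; σ²_Roofing = ((27−5)/6)² = 13.444
te_Electrical rough-in = (3 + 4·5 + 13)/6 = 36/6 = 6; σ²_Electrical rough-in = ((13−3)/6)² = 2.778
te_Plumbing rough-in = (6 + 4·8 + 22)/6 = 60/6 = 10; σ²_Plumbing rough-in = ((22−6)/6)² = 7.111
te_HVAC install = (1 + 4·2 + 9)/6 = 18/6 = 3; σ²_HVAC install = ((9−1)/6)² = 1.778
te_Insulation = (3 + 4·4 + 5)/6 = 24/6 = 4; σ²_Insulation = ((5−3)/6)² = 0.111

Forward pass:
ES_Excavation = 0; EF_Excavation = 13
ES_Foundation = 0; EF_Foundation = 2
ES_Framing = max(EF_Excavation=13, EF_Foundation=2) = 13; EF_Framing = 13+14 = 27
ES_Roofing = max(EF_Excavation=13, EF_Foundation=2) = 13; EF_Roofing = 13+12 = 25
ES_Electrical rough-in = max(EF_Foundation=2, EF_Framing=27) = 27; EF_Electrical rough-in = 27+6 = 33
ES_Plumbing rough-in = max(EF_Framing=27, EF_Roofing=25) = 27; EF_Plumbing rough-in = 27+10 = 37
ES_HVAC install = max(EF_Excavation=13, EF_Foundation=2) = 13; EF_HVAC install = 13+3 = 16
ES_Insulation = max(EF_Roofing=25, EF_Electrical rough-in=33, EF_Plumbing rough-in=37, EF_HVAC install=16) = 37; EF_Insulation = 37+4 = 41
Expected project duration μ = 41 days. Critical path: Excavation → Framing → Plumbing rough-in → Insulation.

Variance along critical path = 0.111 + 1.778 + 7.111 + 0.111 = 9.111; σ = √9.111 = 3.018 days.
Z = (45 − 41) / 3.018 = 1.325
P(T ≤ 45) = Φ(1.325) ≈ 0.907

0.907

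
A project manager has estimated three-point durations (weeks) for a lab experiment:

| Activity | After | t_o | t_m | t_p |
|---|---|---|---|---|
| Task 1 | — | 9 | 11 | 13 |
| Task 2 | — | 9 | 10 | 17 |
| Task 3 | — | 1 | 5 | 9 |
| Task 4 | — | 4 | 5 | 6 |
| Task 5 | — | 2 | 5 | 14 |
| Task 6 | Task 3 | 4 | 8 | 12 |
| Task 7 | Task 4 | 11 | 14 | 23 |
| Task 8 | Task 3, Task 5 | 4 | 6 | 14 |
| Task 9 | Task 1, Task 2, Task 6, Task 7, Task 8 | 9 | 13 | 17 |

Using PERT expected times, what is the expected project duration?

33 weeks

te_Task 1 = (9 + 4·11 + 13)/6 = 66/6 = 11
te_Task 2 = (9 + 4·10 + 17)/6 = 66/6 = 11
te_Task 3 = (1 + 4·5 + 9)/6 = 30/6 = 5
te_Task 4 = (4 + 4·5 + 6)/6 = 30/6 = 5
te_Task 5 = (2 + 4·5 + 14)/6 = 36/6 = 6
te_Task 6 = (4 + 4·8 + 12)/6 = 48/6 = 8
te_Task 7 = (11 + 4·14 + 23)/6 = 90/6 = 15
te_Task 8 = (4 + 4·6 + 14)/6 = 42/6 = 7
te_Task 9 = (9 + 4·13 + 17)/6 = 78/6 = 13

Forward pass:
ES_Task 1 = 0; EF_Task 1 = 11
ES_Task 2 = 0; EF_Task 2 = 11
ES_Task 3 = 0; EF_Task 3 = 5
ES_Task 4 = 0; EF_Task 4 = 5
ES_Task 5 = 0; EF_Task 5 = 6
ES_Task 6 = 5; EF_Task 6 = 5+8 = 13
ES_Task 7 = 5; EF_Task 7 = 5+15 = 20
ES_Task 8 = max(EF_Task 3=5, EF_Task 5=6) = 6; EF_Task 8 = 6+7 = 13
ES_Task 9 = max(EF_Task 1=11, EF_Task 2=11, EF_Task 6=13, EF_Task 7=20, EF_Task 8=13) = 20; EF_Task 9 = 20+13 = 33
Expected project duration μ = 33 weeks. Critical path: Task 4 → Task 7 → Task 9.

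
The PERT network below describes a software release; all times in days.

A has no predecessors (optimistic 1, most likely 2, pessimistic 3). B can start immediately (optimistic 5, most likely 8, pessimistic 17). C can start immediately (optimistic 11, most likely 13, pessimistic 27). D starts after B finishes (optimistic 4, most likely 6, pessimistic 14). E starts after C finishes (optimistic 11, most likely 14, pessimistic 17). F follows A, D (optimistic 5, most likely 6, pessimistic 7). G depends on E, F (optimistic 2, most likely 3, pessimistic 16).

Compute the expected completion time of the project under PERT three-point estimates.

te_A = (1 + 4·2 + 3)/6 = 12/6 = 2
te_B = (5 + 4·8 + 17)/6 = 54/6 = 9
te_C = (11 + 4·13 + 27)/6 = 90/6 = 15
te_D = (4 + 4·6 + 14)/6 = 42/6 = 7
te_E = (11 + 4·14 + 17)/6 = 84/6 = 14
te_F = (5 + 4·6 + 7)/6 = 36/6 = 6
te_G = (2 + 4·3 + 16)/6 = 30/6 = 5

Forward pass:
ES_A = 0; EF_A = 2
ES_B = 0; EF_B = 9
ES_C = 0; EF_C = 15
ES_D = 9; EF_D = 9+7 = 16
ES_E = 15; EF_E = 15+14 = 29
ES_F = max(EF_A=2, EF_D=16) = 16; EF_F = 16+6 = 22
ES_G = max(EF_E=29, EF_F=22) = 29; EF_G = 29+5 = 34
Expected project duration μ = 34 days. Critical path: C → E → G.

34 days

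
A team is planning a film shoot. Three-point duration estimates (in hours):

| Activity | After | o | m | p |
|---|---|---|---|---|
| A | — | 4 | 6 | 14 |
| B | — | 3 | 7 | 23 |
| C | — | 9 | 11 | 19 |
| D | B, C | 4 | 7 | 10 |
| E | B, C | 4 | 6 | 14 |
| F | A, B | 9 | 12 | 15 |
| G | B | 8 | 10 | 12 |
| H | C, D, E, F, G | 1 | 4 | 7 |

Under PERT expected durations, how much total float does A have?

te_A = (4 + 4·6 + 14)/6 = 42/6 = 7
te_B = (3 + 4·7 + 23)/6 = 54/6 = 9
te_C = (9 + 4·11 + 19)/6 = 72/6 = 12
te_D = (4 + 4·7 + 10)/6 = 42/6 = 7
te_E = (4 + 4·6 + 14)/6 = 42/6 = 7
te_F = (9 + 4·12 + 15)/6 = 72/6 = 12
te_G = (8 + 4·10 + 12)/6 = 60/6 = 10
te_H = (1 + 4·4 + 7)/6 = 24/6 = 4

Forward pass:
ES_A = 0; EF_A = 7
ES_B = 0; EF_B = 9
ES_C = 0; EF_C = 12
ES_D = max(EF_B=9, EF_C=12) = 12; EF_D = 12+7 = 19
ES_E = max(EF_B=9, EF_C=12) = 12; EF_E = 12+7 = 19
ES_F = max(EF_A=7, EF_B=9) = 9; EF_F = 9+12 = 21
ES_G = 9; EF_G = 9+10 = 19
ES_H = max(EF_C=12, EF_D=19, EF_E=19, EF_F=21, EF_G=19) = 21; EF_H = 21+4 = 25
Expected project duration μ = 25 hours. Critical path: B → F → H.

Backward pass:
LF_H = 25; LS_H = 25−4 = 21
LF_G = LS_H = 21; LS_G = 21−10 = 11
LF_F = LS_H = 21; LS_F = 21−12 = 9
LF_E = LS_H = 21; LS_E = 21−7 = 14
LF_D = LS_H = 21; LS_D = 21−7 = 14
LF_C = min(LS_D=14, LS_E=14, LS_H=21) = 14; LS_C = 14−12 = 2
LF_B = min(LS_D=14, LS_E=14, LS_F=9, LS_G=11) = 9; LS_B = 9−9 = 0
LF_A = LS_F = 9; LS_A = 9−7 = 2
Slack_A = LS_A − ES_A = 2 − 0 = 2

2 hours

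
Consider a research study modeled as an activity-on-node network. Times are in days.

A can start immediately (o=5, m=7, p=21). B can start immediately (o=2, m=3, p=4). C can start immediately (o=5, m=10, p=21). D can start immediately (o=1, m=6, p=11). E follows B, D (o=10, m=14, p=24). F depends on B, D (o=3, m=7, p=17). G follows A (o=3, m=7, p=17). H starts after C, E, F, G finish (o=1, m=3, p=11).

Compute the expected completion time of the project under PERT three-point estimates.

te_A = (5 + 4·7 + 21)/6 = 54/6 = 9
te_B = (2 + 4·3 + 4)/6 = 18/6 = 3
te_C = (5 + 4·10 + 21)/6 = 66/6 = 11
te_D = (1 + 4·6 + 11)/6 = 36/6 = 6
te_E = (10 + 4·14 + 24)/6 = 90/6 = 15
te_F = (3 + 4·7 + 17)/6 = 48/6 = 8
te_G = (3 + 4·7 + 17)/6 = 48/6 = 8
te_H = (1 + 4·3 + 11)/6 = 24/6 = 4

Forward pass:
ES_A = 0; EF_A = 9
ES_B = 0; EF_B = 3
ES_C = 0; EF_C = 11
ES_D = 0; EF_D = 6
ES_E = max(EF_B=3, EF_D=6) = 6; EF_E = 6+15 = 21
ES_F = max(EF_B=3, EF_D=6) = 6; EF_F = 6+8 = 14
ES_G = 9; EF_G = 9+8 = 17
ES_H = max(EF_C=11, EF_E=21, EF_F=14, EF_G=17) = 21; EF_H = 21+4 = 25
Expected project duration μ = 25 days. Critical path: D → E → H.

25 days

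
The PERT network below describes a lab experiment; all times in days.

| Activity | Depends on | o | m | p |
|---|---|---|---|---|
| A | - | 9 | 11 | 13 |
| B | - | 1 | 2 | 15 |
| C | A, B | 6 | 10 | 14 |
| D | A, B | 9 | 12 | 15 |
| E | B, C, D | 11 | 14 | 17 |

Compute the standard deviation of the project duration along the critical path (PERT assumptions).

te_A = (9 + 4·11 + 13)/6 = 66/6 = 11; σ²_A = ((13−9)/6)² = 0.444
te_B = (1 + 4·2 + 15)/6 = 24/6 = 4; σ²_B = ((15−1)/6)² = 5.444
te_C = (6 + 4·10 + 14)/6 = 60/6 = 10; σ²_C = ((14−6)/6)² = 1.778
te_D = (9 + 4·12 + 15)/6 = 72/6 = 12; σ²_D = ((15−9)/6)² = 1.000
te_E = (11 + 4·14 + 17)/6 = 84/6 = 14; σ²_E = ((17−11)/6)² = 1.000

Forward pass:
ES_A = 0; EF_A = 11
ES_B = 0; EF_B = 4
ES_C = max(EF_A=11, EF_B=4) = 11; EF_C = 11+10 = 21
ES_D = max(EF_A=11, EF_B=4) = 11; EF_D = 11+12 = 23
ES_E = max(EF_B=4, EF_C=21, EF_D=23) = 23; EF_E = 23+14 = 37
Expected project duration μ = 37 days. Critical path: A → D → E.

Variance along critical path = 0.444 + 1.000 + 1.000 = 2.444
σ = √2.444 = 1.563 days

1.56 days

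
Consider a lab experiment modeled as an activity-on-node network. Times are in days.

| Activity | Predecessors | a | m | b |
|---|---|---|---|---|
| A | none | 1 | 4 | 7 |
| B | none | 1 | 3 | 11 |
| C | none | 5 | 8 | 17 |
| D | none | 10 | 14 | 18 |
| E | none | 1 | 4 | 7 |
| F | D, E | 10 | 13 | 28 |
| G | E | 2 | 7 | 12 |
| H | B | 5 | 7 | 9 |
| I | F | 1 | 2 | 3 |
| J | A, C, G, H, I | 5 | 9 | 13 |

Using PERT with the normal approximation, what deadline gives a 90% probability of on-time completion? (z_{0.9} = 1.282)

te_A = (1 + 4·4 + 7)/6 = 24/6 = 4; σ²_A = ((7−1)/6)² = 1.000
te_B = (1 + 4·3 + 11)/6 = 24/6 = 4; σ²_B = ((11−1)/6)² = 2.778
te_C = (5 + 4·8 + 17)/6 = 54/6 = 9; σ²_C = ((17−5)/6)² = 4.000
te_D = (10 + 4·14 + 18)/6 = 84/6 = 14; σ²_D = ((18−10)/6)² = 1.778
te_E = (1 + 4·4 + 7)/6 = 24/6 = 4; σ²_E = ((7−1)/6)² = 1.000
te_F = (10 + 4·13 + 28)/6 = 90/6 = 15; σ²_F = ((28−10)/6)² = 9.000
te_G = (2 + 4·7 + 12)/6 = 42/6 = 7; σ²_G = ((12−2)/6)² = 2.778
te_H = (5 + 4·7 + 9)/6 = 42/6 = 7; σ²_H = ((9−5)/6)² = 0.444
te_I = (1 + 4·2 + 3)/6 = 12/6 = 2; σ²_I = ((3−1)/6)² = 0.111
te_J = (5 + 4·9 + 13)/6 = 54/6 = 9; σ²_J = ((13−5)/6)² = 1.778

Forward pass:
ES_A = 0; EF_A = 4
ES_B = 0; EF_B = 4
ES_C = 0; EF_C = 9
ES_D = 0; EF_D = 14
ES_E = 0; EF_E = 4
ES_F = max(EF_D=14, EF_E=4) = 14; EF_F = 14+15 = 29
ES_G = 4; EF_G = 4+7 = 11
ES_H = 4; EF_H = 4+7 = 11
ES_I = 29; EF_I = 29+2 = 31
ES_J = max(EF_A=4, EF_C=9, EF_G=11, EF_H=11, EF_I=31) = 31; EF_J = 31+9 = 40
Expected project duration μ = 40 days. Critical path: D → F → I → J.

Variance along critical path = 1.778 + 9.000 + 0.111 + 1.778 = 12.667; σ = 3.559 days.
D = μ + z·σ = 40 + 1.282·3.559 = 44.6 days

44.6 days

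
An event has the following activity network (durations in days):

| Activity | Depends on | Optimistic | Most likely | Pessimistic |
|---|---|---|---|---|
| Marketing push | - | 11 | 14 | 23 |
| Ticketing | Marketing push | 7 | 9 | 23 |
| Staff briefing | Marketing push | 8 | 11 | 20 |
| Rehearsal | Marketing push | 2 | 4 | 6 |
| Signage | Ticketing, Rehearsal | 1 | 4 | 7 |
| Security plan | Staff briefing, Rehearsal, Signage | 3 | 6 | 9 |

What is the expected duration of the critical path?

36 days

te_Marketing push = (11 + 4·14 + 23)/6 = 90/6 = 15
te_Ticketing = (7 + 4·9 + 23)/6 = 66/6 = 11
te_Staff briefing = (8 + 4·11 + 20)/6 = 72/6 = 12
te_Rehearsal = (2 + 4·4 + 6)/6 = 24/6 = 4
te_Signage = (1 + 4·4 + 7)/6 = 24/6 = 4
te_Security plan = (3 + 4·6 + 9)/6 = 36/6 = 6

Forward pass:
ES_Marketing push = 0; EF_Marketing push = 15
ES_Ticketing = 15; EF_Ticketing = 15+11 = 26
ES_Staff briefing = 15; EF_Staff briefing = 15+12 = 27
ES_Rehearsal = 15; EF_Rehearsal = 15+4 = 19
ES_Signage = max(EF_Ticketing=26, EF_Rehearsal=19) = 26; EF_Signage = 26+4 = 30
ES_Security plan = max(EF_Staff briefing=27, EF_Rehearsal=19, EF_Signage=30) = 30; EF_Security plan = 30+6 = 36
Expected project duration μ = 36 days. Critical path: Marketing push → Ticketing → Signage → Security plan.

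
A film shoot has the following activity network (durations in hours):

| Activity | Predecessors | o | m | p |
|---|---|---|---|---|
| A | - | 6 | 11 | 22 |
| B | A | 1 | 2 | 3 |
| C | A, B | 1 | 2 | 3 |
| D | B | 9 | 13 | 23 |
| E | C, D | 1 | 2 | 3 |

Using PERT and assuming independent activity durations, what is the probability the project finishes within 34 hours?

te_A = (6 + 4·11 + 22)/6 = 72/6 = 12; σ²_A = ((22−6)/6)² = 7.111
te_B = (1 + 4·2 + 3)/6 = 12/6 = 2; σ²_B = ((3−1)/6)² = 0.111
te_C = (1 + 4·2 + 3)/6 = 12/6 = 2; σ²_C = ((3−1)/6)² = 0.111
te_D = (9 + 4·13 + 23)/6 = 84/6 = 14; σ²_D = ((23−9)/6)² = 5.444
te_E = (1 + 4·2 + 3)/6 = 12/6 = 2; σ²_E = ((3−1)/6)² = 0.111

Forward pass:
ES_A = 0; EF_A = 12
ES_B = 12; EF_B = 12+2 = 14
ES_C = max(EF_A=12, EF_B=14) = 14; EF_C = 14+2 = 16
ES_D = 14; EF_D = 14+14 = 28
ES_E = max(EF_C=16, EF_D=28) = 28; EF_E = 28+2 = 30
Expected project duration μ = 30 hours. Critical path: A → B → D → E.

Variance along critical path = 7.111 + 0.111 + 5.444 + 0.111 = 12.778; σ = √12.778 = 3.575 hours.
Z = (34 − 30) / 3.575 = 1.119
P(T ≤ 34) = Φ(1.119) ≈ 0.868

0.868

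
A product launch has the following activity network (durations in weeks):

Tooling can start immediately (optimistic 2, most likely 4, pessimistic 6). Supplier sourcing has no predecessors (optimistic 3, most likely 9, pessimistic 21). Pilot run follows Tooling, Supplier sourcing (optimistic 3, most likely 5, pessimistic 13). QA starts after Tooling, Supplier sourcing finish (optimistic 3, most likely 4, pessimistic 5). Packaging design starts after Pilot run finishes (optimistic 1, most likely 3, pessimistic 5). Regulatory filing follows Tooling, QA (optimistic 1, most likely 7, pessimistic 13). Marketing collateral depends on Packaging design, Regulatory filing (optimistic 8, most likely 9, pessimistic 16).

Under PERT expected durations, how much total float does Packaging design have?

te_Tooling = (2 + 4·4 + 6)/6 = 24/6 = 4
te_Supplier sourcing = (3 + 4·9 + 21)/6 = 60/6 = 10
te_Pilot run = (3 + 4·5 + 13)/6 = 36/6 = 6
te_QA = (3 + 4·4 + 5)/6 = 24/6 = 4
te_Packaging design = (1 + 4·3 + 5)/6 = 18/6 = 3
te_Regulatory filing = (1 + 4·7 + 13)/6 = 42/6 = 7
te_Marketing collateral = (8 + 4·9 + 16)/6 = 60/6 = 10

Forward pass:
ES_Tooling = 0; EF_Tooling = 4
ES_Supplier sourcing = 0; EF_Supplier sourcing = 10
ES_Pilot run = max(EF_Tooling=4, EF_Supplier sourcing=10) = 10; EF_Pilot run = 10+6 = 16
ES_QA = max(EF_Tooling=4, EF_Supplier sourcing=10) = 10; EF_QA = 10+4 = 14
ES_Packaging design = 16; EF_Packaging design = 16+3 = 19
ES_Regulatory filing = max(EF_Tooling=4, EF_QA=14) = 14; EF_Regulatory filing = 14+7 = 21
ES_Marketing collateral = max(EF_Packaging design=19, EF_Regulatory filing=21) = 21; EF_Marketing collateral = 21+10 = 31
Expected project duration μ = 31 weeks. Critical path: Supplier sourcing → QA → Regulatory filing → Marketing collateral.

Backward pass:
LF_Marketing collateral = 31; LS_Marketing collateral = 31−10 = 21
LF_Regulatory filing = LS_Marketing collateral = 21; LS_Regulatory filing = 21−7 = 14
LF_Packaging design = LS_Marketing collateral = 21; LS_Packaging design = 21−3 = 18
LF_QA = LS_Regulatory filing = 14; LS_QA = 14−4 = 10
LF_Pilot run = LS_Packaging design = 18; LS_Pilot run = 18−6 = 12
LF_Supplier sourcing = min(LS_Pilot run=12, LS_QA=10) = 10; LS_Supplier sourcing = 10−10 = 0
LF_Tooling = min(LS_Pilot run=12, LS_QA=10, LS_Regulatory filing=14) = 10; LS_Tooling = 10−4 = 6
Slack_Packaging design = LS_Packaging design − ES_Packaging design = 18 − 16 = 2

2 weeks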